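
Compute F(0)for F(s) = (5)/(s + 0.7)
DC gain = F(0) = num(0)/den(0) = 5/0.7 = 7.143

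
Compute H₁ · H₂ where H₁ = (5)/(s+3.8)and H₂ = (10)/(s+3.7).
Series: H = H₁ · H₂ = (n₁·n₂)/(d₁·d₂).
Num: n₁·n₂ = 50. Den: d₁·d₂ = s^2 + 7.5*s + 14.06.
H(s) = (50)/(s^2 + 7.5*s + 14.06)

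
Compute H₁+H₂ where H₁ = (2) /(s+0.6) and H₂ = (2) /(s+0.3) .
Parallel: H = H₁ + H₂ = (n₁·d₂ + n₂·d₁)/(d₁·d₂).
n₁·d₂ = 2*s + 0.6. n₂·d₁ = 2*s + 1.2. Sum = 4*s + 1.8. d₁·d₂ = s^2 + 0.9*s + 0.18.
H(s) = (4*s + 1.8)/(s^2 + 0.9*s + 0.18)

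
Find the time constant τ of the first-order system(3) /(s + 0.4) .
First-order system: τ = -1/pole. Pole = -0.4. τ = -1/(-0.4) = 2.5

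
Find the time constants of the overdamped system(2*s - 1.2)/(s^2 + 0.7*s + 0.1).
Overdamped: real poles at -0.5, -0.2. τ = -1/pole → τ₁ = 2, τ₂ = 5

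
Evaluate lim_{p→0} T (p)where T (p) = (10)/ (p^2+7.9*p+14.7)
DC gain = T(0) = num(0)/den(0) = 10/14.7 = 0.6803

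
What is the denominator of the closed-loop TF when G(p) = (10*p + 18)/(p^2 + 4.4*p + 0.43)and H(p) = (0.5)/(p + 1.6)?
Characteristic poly = G_den * H_den + G_num * H_num = (p^3 + 6*p^2 + 7.47*p + 0.688) + (5*p + 9) = p^3 + 6*p^2 + 12.47*p + 9.688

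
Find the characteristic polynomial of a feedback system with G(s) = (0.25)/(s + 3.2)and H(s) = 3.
Characteristic poly = G_den * H_den + G_num * H_num = (s + 3.2) + (0.75) = s + 3.95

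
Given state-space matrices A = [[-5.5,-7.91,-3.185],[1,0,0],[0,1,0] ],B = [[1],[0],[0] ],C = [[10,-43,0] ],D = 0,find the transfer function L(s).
L(s) = C(sI - A)⁻¹B + D.
Characteristic polynomial det(sI - A) = s^3 + 5.5*s^2 + 7.91*s + 3.185.
Numerator from C·adj(sI-A)·B + D·det(sI-A) = 10*s^2 - 43*s.
L(s) = (10*s^2 - 43*s)/(s^3 + 5.5*s^2 + 7.91*s + 3.185)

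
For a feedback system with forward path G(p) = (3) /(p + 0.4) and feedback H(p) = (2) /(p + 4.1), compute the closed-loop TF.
Closed-loop T = G/(1+GH).
Numerator: G_num * H_den = 3*p + 12.3.
Denominator: G_den * H_den + G_num * H_num = (p^2 + 4.5*p + 1.64) + (6) = p^2 + 4.5*p + 7.64.
T(p) = (3*p + 12.3)/(p^2 + 4.5*p + 7.64)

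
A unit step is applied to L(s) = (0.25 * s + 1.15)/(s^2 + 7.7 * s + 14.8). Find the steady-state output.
FVT: lim_{t→∞} y(t) = lim_{s→0} s*Y(s) where Y(s) = L(s)/s.
= lim_{s→0} L(s) = L(0) = num(0)/den(0) = 1.15/14.8 = 0.0777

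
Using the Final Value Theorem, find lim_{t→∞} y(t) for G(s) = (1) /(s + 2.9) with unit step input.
FVT: lim_{t→∞} y(t) = lim_{s→0} s*Y(s) where Y(s) = G(s)/s.
= lim_{s→0} G(s) = G(0) = num(0)/den(0) = 1/2.9 = 0.3448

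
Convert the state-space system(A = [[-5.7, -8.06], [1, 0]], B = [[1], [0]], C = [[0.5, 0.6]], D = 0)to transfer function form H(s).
H(s) = C(sI - A)⁻¹B + D.
Characteristic polynomial det(sI - A) = s^2 + 5.7*s + 8.06.
Numerator from C·adj(sI-A)·B + D·det(sI-A) = 0.5*s + 0.6.
H(s) = (0.5*s + 0.6)/(s^2 + 5.7*s + 8.06)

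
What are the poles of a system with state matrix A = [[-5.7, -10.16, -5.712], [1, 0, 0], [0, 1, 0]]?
Eigenvalues solve det(λI - A) = 0.
Characteristic polynomial: λ^3 + 5.7*λ^2 + 10.16*λ + 5.712 = 0.
Factor: (λ + 1.7)(λ + 2.8)(λ + 1.2) = 0.
Roots: -1.2, -1.7, -2.8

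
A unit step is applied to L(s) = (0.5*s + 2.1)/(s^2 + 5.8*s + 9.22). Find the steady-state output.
FVT: lim_{t→∞} y(t) = lim_{s→0} s*Y(s) where Y(s) = L(s)/s.
= lim_{s→0} L(s) = L(0) = num(0)/den(0) = 2.1/9.22 = 0.2278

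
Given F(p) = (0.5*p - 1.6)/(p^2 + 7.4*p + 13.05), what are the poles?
Set denominator = 0: p^2 + 7.4*p + 13.05 = (p + 4.5)(p + 2.9) = 0 → Poles: -2.9, -4.5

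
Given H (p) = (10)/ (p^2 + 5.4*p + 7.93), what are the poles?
Set denominator = 0: p^2 + 5.4*p + 7.93 = 0 → Poles: -2.7 + 0.8j, -2.7 - 0.8j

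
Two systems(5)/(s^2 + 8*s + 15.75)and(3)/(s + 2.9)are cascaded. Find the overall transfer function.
Series: H = H₁ · H₂ = (n₁·n₂)/(d₁·d₂).
Num: n₁·n₂ = 15. Den: d₁·d₂ = s^3 + 10.9*s^2 + 38.95*s + 45.675.
H(s) = (15)/(s^3 + 10.9*s^2 + 38.95*s + 45.675)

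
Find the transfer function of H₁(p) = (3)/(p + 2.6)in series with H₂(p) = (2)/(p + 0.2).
Series: H = H₁ · H₂ = (n₁·n₂)/(d₁·d₂).
Num: n₁·n₂ = 6. Den: d₁·d₂ = p^2 + 2.8*p + 0.52.
H(p) = (6)/(p^2 + 2.8*p + 0.52)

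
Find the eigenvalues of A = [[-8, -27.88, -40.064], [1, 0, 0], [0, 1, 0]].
Eigenvalues solve det(λI - A) = 0.
Characteristic polynomial: λ^3 + 8*λ^2 + 27.88*λ + 40.064 = 0.
Factor: (λ + 3.2)(λ^2 + 4.8*λ + 12.52) = 0.
Roots: -2.4 + 2.6j, -2.4 - 2.6j, -3.2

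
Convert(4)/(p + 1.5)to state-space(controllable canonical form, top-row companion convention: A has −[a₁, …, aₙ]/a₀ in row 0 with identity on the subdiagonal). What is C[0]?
Reachable canonical form: C = numerator coefficients (right-aligned, zero-padded to length n).
num = 4, C = [[4]].
C[0] = 4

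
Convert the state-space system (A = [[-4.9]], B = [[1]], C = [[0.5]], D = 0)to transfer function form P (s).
P(s) = C(sI - A)⁻¹B + D.
Characteristic polynomial det(sI - A) = s + 4.9.
Numerator from C·adj(sI-A)·B + D·det(sI-A) = 0.5.
P(s) = (0.5)/(s + 4.9)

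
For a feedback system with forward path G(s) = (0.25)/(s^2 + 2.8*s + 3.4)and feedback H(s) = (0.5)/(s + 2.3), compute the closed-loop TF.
Closed-loop T = G/(1+GH).
Numerator: G_num * H_den = 0.25*s + 0.575.
Denominator: G_den * H_den + G_num * H_num = (s^3 + 5.1*s^2 + 9.84*s + 7.82) + (0.125) = s^3 + 5.1*s^2 + 9.84*s + 7.945.
T(s) = (0.25*s + 0.575)/(s^3 + 5.1*s^2 + 9.84*s + 7.945)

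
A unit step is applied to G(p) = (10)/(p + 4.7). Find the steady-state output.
FVT: lim_{t→∞} y(t) = lim_{p→0} p*Y(p) where Y(p) = G(p)/p.
= lim_{p→0} G(p) = G(0) = num(0)/den(0) = 10/4.7 = 2.128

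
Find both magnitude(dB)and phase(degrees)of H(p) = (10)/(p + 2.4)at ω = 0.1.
Substitute p = j*0.1: H(j0.1) = 4.15945 - 0.17331j.
|H| = 20*log₁₀(sqrt(Re²+Im²)) = 12.39 dB.
∠H = atan2(Im, Re) = -2.39°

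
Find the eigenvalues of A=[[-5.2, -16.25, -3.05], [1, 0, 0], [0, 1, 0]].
Eigenvalues solve det(λI - A) = 0.
Characteristic polynomial: λ^3 + 5.2*λ^2 + 16.25*λ + 3.05 = 0.
Factor: (λ + 0.2)(λ^2 + 5*λ + 15.25) = 0.
Roots: -0.2, -2.5 + 3j, -2.5 - 3j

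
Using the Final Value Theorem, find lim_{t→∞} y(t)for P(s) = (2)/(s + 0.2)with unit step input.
FVT: lim_{t→∞} y(t) = lim_{s→0} s*Y(s) where Y(s) = P(s)/s.
= lim_{s→0} P(s) = P(0) = num(0)/den(0) = 2/0.2 = 10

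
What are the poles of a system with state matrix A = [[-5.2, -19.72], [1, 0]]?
Eigenvalues solve det(λI - A) = 0.
Characteristic polynomial: λ^2 + 5.2*λ + 19.72 = 0.
Roots: -2.6 + 3.6j, -2.6 - 3.6j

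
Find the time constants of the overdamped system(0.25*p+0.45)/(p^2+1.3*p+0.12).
Overdamped: real poles at -1.2, -0.1. τ = -1/pole → τ₁ = 0.8333, τ₂ = 10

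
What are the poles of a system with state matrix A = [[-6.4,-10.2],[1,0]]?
Eigenvalues solve det(λI - A) = 0.
Characteristic polynomial: λ^2 + 6.4*λ + 10.2 = 0.
Factor: (λ + 3)(λ + 3.4) = 0.
Roots: -3, -3.4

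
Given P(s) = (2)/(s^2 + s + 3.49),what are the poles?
Set denominator = 0: s^2 + s + 3.49 = 0 → Poles: -0.5 + 1.8j, -0.5 - 1.8j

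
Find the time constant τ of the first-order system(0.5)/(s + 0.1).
First-order system: τ = -1/pole. Pole = -0.1. τ = -1/(-0.1) = 10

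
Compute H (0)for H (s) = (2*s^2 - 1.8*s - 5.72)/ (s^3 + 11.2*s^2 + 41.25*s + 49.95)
DC gain = H(0) = num(0)/den(0) = -5.72/49.95 = -0.1145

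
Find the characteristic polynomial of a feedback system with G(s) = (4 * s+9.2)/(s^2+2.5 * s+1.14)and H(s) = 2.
Characteristic poly = G_den * H_den + G_num * H_num = (s^2 + 2.5*s + 1.14) + (8*s + 18.4) = s^2 + 10.5*s + 19.54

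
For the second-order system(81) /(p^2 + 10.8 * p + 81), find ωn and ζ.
Standard form: ωn²/(p²+2ζωn·p+ωn²).
const=81=ωn² → ωn=9, p coeff=10.8=2ζωn → ζ=0.6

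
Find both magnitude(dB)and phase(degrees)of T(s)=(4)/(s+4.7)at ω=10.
Substitute s = j*10: T(j10) = 0.153985 - 0.327627j.
|T| = 20*log₁₀(sqrt(Re²+Im²)) = -8.83 dB.
∠T = atan2(Im, Re) = -64.83°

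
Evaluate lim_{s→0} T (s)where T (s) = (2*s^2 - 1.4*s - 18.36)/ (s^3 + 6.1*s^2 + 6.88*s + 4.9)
DC gain = T(0) = num(0)/den(0) = -18.36/4.9 = -3.747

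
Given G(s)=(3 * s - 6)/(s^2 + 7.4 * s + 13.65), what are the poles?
Set denominator = 0: s^2 + 7.4*s + 13.65 = (s + 3.5)(s + 3.9) = 0 → Poles: -3.5, -3.9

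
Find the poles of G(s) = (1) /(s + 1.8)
Set denominator = 0: s + 1.8 = 0 → Poles: -1.8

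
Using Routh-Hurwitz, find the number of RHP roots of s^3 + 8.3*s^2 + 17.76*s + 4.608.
Routh array:
s^3: [1, 17.76]; s^2: [8.3, 4.608]; s^1: [17.2048]; s^0: [4.608]
First column: [1, 8.3, 17.2048, 4.608]. Sign changes = RHP roots = 0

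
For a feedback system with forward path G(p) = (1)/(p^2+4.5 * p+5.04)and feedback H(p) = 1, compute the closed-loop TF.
Closed-loop T = G/(1+GH).
Numerator: G_num * H_den = 1.
Denominator: G_den * H_den + G_num * H_num = (p^2 + 4.5*p + 5.04) + (1) = p^2 + 4.5*p + 6.04.
T(p) = (1)/(p^2 + 4.5*p + 6.04)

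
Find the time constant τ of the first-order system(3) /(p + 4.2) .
First-order system: τ = -1/pole. Pole = -4.2. τ = -1/(-4.2) = 0.2381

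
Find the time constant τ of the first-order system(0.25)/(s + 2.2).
First-order system: τ = -1/pole. Pole = -2.2. τ = -1/(-2.2) = 0.4545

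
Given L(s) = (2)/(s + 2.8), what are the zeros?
Numerator is a nonzero constant (2) → Zeros: none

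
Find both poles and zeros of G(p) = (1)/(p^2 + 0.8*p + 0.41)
Set denominator = 0: p^2 + 0.8*p + 0.41 = 0 → Poles: -0.4 + 0.5j, -0.4 - 0.5j
Numerator is a nonzero constant (1) → Zeros: none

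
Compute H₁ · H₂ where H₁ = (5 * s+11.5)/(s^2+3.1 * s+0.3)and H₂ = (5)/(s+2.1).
Series: H = H₁ · H₂ = (n₁·n₂)/(d₁·d₂).
Num: n₁·n₂ = 25*s + 57.5. Den: d₁·d₂ = s^3 + 5.2*s^2 + 6.81*s + 0.63.
H(s) = (25*s + 57.5)/(s^3 + 5.2*s^2 + 6.81*s + 0.63)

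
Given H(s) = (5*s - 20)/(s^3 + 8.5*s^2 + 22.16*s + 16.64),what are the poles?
Set denominator = 0: s^3 + 8.5*s^2 + 22.16*s + 16.64 = (s + 4)(s + 1.3)(s + 3.2) = 0 → Poles: -1.3, -3.2, -4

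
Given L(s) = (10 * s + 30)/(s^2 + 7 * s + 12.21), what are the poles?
Set denominator = 0: s^2 + 7*s + 12.21 = (s + 3.3)(s + 3.7) = 0 → Poles: -3.3, -3.7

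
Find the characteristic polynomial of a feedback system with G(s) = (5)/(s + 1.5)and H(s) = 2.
Characteristic poly = G_den * H_den + G_num * H_num = (s + 1.5) + (10) = s + 11.5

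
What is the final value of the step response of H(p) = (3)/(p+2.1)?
FVT: lim_{t→∞} y(t) = lim_{p→0} p*Y(p) where Y(p) = H(p)/p.
= lim_{p→0} H(p) = H(0) = num(0)/den(0) = 3/2.1 = 1.429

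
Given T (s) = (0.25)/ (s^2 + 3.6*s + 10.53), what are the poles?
Set denominator = 0: s^2 + 3.6*s + 10.53 = 0 → Poles: -1.8 + 2.7j, -1.8 - 2.7j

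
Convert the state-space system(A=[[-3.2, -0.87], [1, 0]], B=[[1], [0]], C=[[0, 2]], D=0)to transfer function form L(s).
L(s) = C(sI - A)⁻¹B + D.
Characteristic polynomial det(sI - A) = s^2 + 3.2*s + 0.87.
Numerator from C·adj(sI-A)·B + D·det(sI-A) = 2.
L(s) = (2)/(s^2 + 3.2*s + 0.87)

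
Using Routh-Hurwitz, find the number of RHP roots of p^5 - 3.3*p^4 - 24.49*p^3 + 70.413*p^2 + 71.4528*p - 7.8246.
Routh array:
p^5: [1, -24.49, 71.4528]; p^4: [-3.3, 70.413, -7.8246]; p^3: [-3.15273, 69.0817]; p^2: [-1.89571, -7.8246]; p^1: [82.0947]; p^0: [-7.8246]
First column: [1, -3.3, -3.15273, -1.89571, 82.0947, -7.8246]. Sign changes = RHP roots = 3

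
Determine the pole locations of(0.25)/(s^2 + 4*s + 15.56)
Set denominator = 0: s^2 + 4*s + 15.56 = 0 → Poles: -2 + 3.4j, -2 - 3.4j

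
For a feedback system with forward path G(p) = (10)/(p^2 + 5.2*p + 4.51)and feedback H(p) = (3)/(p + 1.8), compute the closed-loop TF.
Closed-loop T = G/(1+GH).
Numerator: G_num * H_den = 10*p + 18.
Denominator: G_den * H_den + G_num * H_num = (p^3 + 7*p^2 + 13.87*p + 8.118) + (30) = p^3 + 7*p^2 + 13.87*p + 38.118.
T(p) = (10*p + 18)/(p^3 + 7*p^2 + 13.87*p + 38.118)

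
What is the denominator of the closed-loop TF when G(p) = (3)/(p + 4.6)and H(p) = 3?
Characteristic poly = G_den * H_den + G_num * H_num = (p + 4.6) + (9) = p + 13.6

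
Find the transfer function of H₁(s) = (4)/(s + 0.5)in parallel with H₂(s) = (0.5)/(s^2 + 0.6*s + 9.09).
Parallel: H = H₁ + H₂ = (n₁·d₂ + n₂·d₁)/(d₁·d₂).
n₁·d₂ = 4*s^2 + 2.4*s + 36.36. n₂·d₁ = 0.5*s + 0.25. Sum = 4*s^2 + 2.9*s + 36.61. d₁·d₂ = s^3 + 1.1*s^2 + 9.39*s + 4.545.
H(s) = (4*s^2 + 2.9*s + 36.61)/(s^3 + 1.1*s^2 + 9.39*s + 4.545)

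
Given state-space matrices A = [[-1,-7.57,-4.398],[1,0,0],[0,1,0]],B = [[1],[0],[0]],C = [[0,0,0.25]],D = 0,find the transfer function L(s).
L(s) = C(sI - A)⁻¹B + D.
Characteristic polynomial det(sI - A) = s^3 + s^2 + 7.57*s + 4.398.
Numerator from C·adj(sI-A)·B + D·det(sI-A) = 0.25.
L(s) = (0.25)/(s^3 + s^2 + 7.57*s + 4.398)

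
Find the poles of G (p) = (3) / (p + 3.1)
Set denominator = 0: p + 3.1 = 0 → Poles: -3.1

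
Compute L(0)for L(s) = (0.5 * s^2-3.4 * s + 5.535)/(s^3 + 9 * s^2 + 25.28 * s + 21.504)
DC gain = L(0) = num(0)/den(0) = 5.535/21.504 = 0.2574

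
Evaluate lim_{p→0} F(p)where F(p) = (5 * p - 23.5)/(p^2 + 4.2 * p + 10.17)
DC gain = F(0) = num(0)/den(0) = -23.5/10.17 = -2.311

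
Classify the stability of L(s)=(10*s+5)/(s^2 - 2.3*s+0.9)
Denominator: s^2 - 2.3*s + 0.9 = (s - 1.8)(s - 0.5). Poles: 0.5, 1.8. Unstable (2 pole(s) in RHP)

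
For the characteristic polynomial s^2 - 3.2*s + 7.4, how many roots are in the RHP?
Poles: 1.6 + 2.2j, 1.6 - 2.2j. RHP poles (Re>0): 2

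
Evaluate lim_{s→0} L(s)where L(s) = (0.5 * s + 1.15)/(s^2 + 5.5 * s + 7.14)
DC gain = L(0) = num(0)/den(0) = 1.15/7.14 = 0.1611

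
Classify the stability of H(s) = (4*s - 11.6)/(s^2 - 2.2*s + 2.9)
Denominator: s^2 - 2.2*s + 2.9. Poles: 1.1 + 1.3j, 1.1 - 1.3j. Unstable (2 pole(s) in RHP)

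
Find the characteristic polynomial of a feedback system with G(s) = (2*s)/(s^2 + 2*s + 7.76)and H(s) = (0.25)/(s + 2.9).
Characteristic poly = G_den * H_den + G_num * H_num = (s^3 + 4.9*s^2 + 13.56*s + 22.504) + (0.5*s) = s^3 + 4.9*s^2 + 14.06*s + 22.504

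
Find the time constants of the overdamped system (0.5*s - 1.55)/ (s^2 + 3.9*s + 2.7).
Overdamped: real poles at -3, -0.9. τ = -1/pole → τ₁ = 0.3333, τ₂ = 1.111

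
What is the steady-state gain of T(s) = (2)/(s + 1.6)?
DC gain = T(0) = num(0)/den(0) = 2/1.6 = 1.25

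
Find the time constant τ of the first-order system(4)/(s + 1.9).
First-order system: τ = -1/pole. Pole = -1.9. τ = -1/(-1.9) = 0.5263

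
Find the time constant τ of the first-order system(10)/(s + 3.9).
First-order system: τ = -1/pole. Pole = -3.9. τ = -1/(-3.9) = 0.2564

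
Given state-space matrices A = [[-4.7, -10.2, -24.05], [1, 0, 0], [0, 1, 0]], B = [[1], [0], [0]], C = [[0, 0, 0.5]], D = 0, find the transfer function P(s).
P(s) = C(sI - A)⁻¹B + D.
Characteristic polynomial det(sI - A) = s^3 + 4.7*s^2 + 10.2*s + 24.05.
Numerator from C·adj(sI-A)·B + D·det(sI-A) = 0.5.
P(s) = (0.5)/(s^3 + 4.7*s^2 + 10.2*s + 24.05)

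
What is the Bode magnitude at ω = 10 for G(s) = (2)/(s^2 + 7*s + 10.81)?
Substitute s = j*10: G(j10) = -0.0138765 - 0.0108908j.
|G(j10)| = sqrt(Re² + Im²) = 0.01764.
20*log₁₀(0.01764) = -35.07 dB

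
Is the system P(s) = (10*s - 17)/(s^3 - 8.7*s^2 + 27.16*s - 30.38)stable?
Denominator: s^3 - 8.7*s^2 + 27.16*s - 30.38 = (s - 3.1)(s^2 - 5.6*s + 9.8). Poles: 2.8 + 1.4j, 2.8 - 1.4j, 3.1. All Re(p)<0: No (unstable)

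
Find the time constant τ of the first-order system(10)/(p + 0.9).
First-order system: τ = -1/pole. Pole = -0.9. τ = -1/(-0.9) = 1.111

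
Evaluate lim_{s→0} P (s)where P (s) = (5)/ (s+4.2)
DC gain = P(0) = num(0)/den(0) = 5/4.2 = 1.19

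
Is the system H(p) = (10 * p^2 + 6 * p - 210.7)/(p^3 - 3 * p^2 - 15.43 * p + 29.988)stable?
Denominator: p^3 - 3*p^2 - 15.43*p + 29.988 = (p - 1.7)(p + 3.6)(p - 4.9). Poles: -3.6, 1.7, 4.9. All Re(p)<0: No (unstable)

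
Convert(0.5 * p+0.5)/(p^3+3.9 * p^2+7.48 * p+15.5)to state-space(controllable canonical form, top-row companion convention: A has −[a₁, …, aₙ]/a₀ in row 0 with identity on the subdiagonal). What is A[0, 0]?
Reachable canonical form for den = p^3 + 3.9*p^2 + 7.48*p + 15.5: top row of A = -[a₁,a₂,...,aₙ]/a₀, ones on the subdiagonal, zeros elsewhere.
A = [[-3.9, -7.48, -15.5], [1, 0, 0], [0, 1, 0]].
A[0,0] = -3.9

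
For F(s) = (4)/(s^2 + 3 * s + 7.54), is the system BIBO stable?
Denominator: s^2 + 3*s + 7.54. Poles: -1.5 + 2.3j, -1.5 - 2.3j. All Re(p)<0: Yes (stable)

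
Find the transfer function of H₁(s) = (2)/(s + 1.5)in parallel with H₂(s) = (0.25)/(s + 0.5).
Parallel: H = H₁ + H₂ = (n₁·d₂ + n₂·d₁)/(d₁·d₂).
n₁·d₂ = 2*s + 1. n₂·d₁ = 0.25*s + 0.375. Sum = 2.25*s + 1.375. d₁·d₂ = s^2 + 2*s + 0.75.
H(s) = (2.25*s + 1.375)/(s^2 + 2*s + 0.75)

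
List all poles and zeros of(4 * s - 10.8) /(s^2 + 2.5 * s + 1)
Set denominator = 0: s^2 + 2.5*s + 1 = (s + 2)(s + 0.5) = 0 → Poles: -0.5, -2
Set numerator = 0: 4*s - 10.8 = 0 → Zeros: 2.7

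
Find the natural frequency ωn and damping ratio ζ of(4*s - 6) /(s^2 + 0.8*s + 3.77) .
Underdamped: complex pole -0.4 + 1.9j. ωn = |pole| = 1.942, ζ = -Re(pole)/ωn = 0.206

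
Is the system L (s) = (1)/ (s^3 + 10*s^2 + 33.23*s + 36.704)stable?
Denominator: s^3 + 10*s^2 + 33.23*s + 36.704 = (s + 3.7)(s + 3.2)(s + 3.1). Poles: -3.1, -3.2, -3.7. All Re(p)<0: Yes (stable)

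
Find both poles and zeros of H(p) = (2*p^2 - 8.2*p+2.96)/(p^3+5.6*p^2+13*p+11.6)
Set denominator = 0: p^3 + 5.6*p^2 + 13*p + 11.6 = (p + 2)(p^2 + 3.6*p + 5.8) = 0 → Poles: -1.8 + 1.6j, -1.8 - 1.6j, -2
Set numerator = 0: 2*p^2 - 8.2*p + 2.96 = 2*(p - 3.7)(p - 0.4) = 0 → Zeros: 0.4, 3.7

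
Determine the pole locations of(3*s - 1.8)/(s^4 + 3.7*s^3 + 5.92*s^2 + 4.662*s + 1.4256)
Set denominator = 0: s^4 + 3.7*s^3 + 5.92*s^2 + 4.662*s + 1.4256 = (s + 0.8)(s + 1.1)(s^2 + 1.8*s + 1.62) = 0 → Poles: -0.8, -0.9 + 0.9j, -0.9 - 0.9j, -1.1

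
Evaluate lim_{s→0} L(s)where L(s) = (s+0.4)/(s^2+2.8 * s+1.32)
DC gain = L(0) = num(0)/den(0) = 0.4/1.32 = 0.303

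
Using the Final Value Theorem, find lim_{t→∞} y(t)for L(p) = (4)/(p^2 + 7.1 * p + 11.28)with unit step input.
FVT: lim_{t→∞} y(t) = lim_{p→0} p*Y(p) where Y(p) = L(p)/p.
= lim_{p→0} L(p) = L(0) = num(0)/den(0) = 4/11.28 = 0.3546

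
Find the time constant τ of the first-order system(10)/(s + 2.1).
First-order system: τ = -1/pole. Pole = -2.1. τ = -1/(-2.1) = 0.4762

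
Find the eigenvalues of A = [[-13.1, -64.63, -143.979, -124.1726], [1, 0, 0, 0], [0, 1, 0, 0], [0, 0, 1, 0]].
Eigenvalues solve det(λI - A) = 0.
Characteristic polynomial: λ^4 + 13.1*λ^3 + 64.63*λ^2 + 143.979*λ + 124.1726 = 0.
Factor: (λ + 4.1)(λ + 3.8)(λ^2 + 5.2*λ + 7.97) = 0.
Roots: -2.6 + 1.1j, -2.6 - 1.1j, -3.8, -4.1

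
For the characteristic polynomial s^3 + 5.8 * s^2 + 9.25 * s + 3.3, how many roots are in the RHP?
s^3 + 5.8*s^2 + 9.25*s + 3.3 = (s + 3.3)(s + 0.5)(s + 2). Poles: -0.5, -2, -3.3. RHP poles (Re>0): 0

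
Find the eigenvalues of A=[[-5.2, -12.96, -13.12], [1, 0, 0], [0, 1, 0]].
Eigenvalues solve det(λI - A) = 0.
Characteristic polynomial: λ^3 + 5.2*λ^2 + 12.96*λ + 13.12 = 0.
Factor: (λ + 2)(λ^2 + 3.2*λ + 6.56) = 0.
Roots: -1.6 + 2j, -1.6 - 2j, -2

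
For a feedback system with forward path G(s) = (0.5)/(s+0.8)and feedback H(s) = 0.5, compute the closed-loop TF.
Closed-loop T = G/(1+GH).
Numerator: G_num * H_den = 0.5.
Denominator: G_den * H_den + G_num * H_num = (s + 0.8) + (0.25) = s + 1.05.
T(s) = (0.5)/(s + 1.05)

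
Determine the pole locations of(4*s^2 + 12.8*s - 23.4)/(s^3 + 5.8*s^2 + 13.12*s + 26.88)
Set denominator = 0: s^3 + 5.8*s^2 + 13.12*s + 26.88 = (s + 4.2)(s^2 + 1.6*s + 6.4) = 0 → Poles: -0.8 + 2.4j, -0.8 - 2.4j, -4.2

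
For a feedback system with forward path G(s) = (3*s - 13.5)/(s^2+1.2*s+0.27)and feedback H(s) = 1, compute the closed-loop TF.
Closed-loop T = G/(1+GH).
Numerator: G_num * H_den = 3*s - 13.5.
Denominator: G_den * H_den + G_num * H_num = (s^2 + 1.2*s + 0.27) + (3*s - 13.5) = s^2 + 4.2*s - 13.23.
T(s) = (3*s - 13.5)/(s^2 + 4.2*s - 13.23)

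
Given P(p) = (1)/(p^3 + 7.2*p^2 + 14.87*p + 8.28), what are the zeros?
Numerator is a nonzero constant (1) → Zeros: none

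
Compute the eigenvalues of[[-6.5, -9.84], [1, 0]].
Eigenvalues solve det(λI - A) = 0.
Characteristic polynomial: λ^2 + 6.5*λ + 9.84 = 0.
Factor: (λ + 4.1)(λ + 2.4) = 0.
Roots: -2.4, -4.1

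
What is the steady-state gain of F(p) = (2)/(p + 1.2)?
DC gain = F(0) = num(0)/den(0) = 2/1.2 = 1.667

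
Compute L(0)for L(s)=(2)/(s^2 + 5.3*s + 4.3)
DC gain = L(0) = num(0)/den(0) = 2/4.3 = 0.4651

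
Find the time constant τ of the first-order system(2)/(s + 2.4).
First-order system: τ = -1/pole. Pole = -2.4. τ = -1/(-2.4) = 0.4167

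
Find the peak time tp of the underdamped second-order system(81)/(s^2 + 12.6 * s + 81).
Standard form: ωn²/(s²+2ζωn·s+ωn²) → ωn = 9, ζ = 0.7.
ωd = ωn·√(1-ζ²) = 9·√(1-0.7²) = 6.427.
tp = π/ωd = π/6.427 = 0.4888 s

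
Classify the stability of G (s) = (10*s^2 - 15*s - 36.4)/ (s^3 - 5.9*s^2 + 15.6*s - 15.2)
Denominator: s^3 - 5.9*s^2 + 15.6*s - 15.2 = (s - 1.9)(s^2 - 4*s + 8). Poles: 1.9, 2 + 2j, 2 - 2j. Unstable (3 pole(s) in RHP)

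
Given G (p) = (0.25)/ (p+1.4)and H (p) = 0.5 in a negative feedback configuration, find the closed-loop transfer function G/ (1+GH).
Closed-loop T = G/(1+GH).
Numerator: G_num * H_den = 0.25.
Denominator: G_den * H_den + G_num * H_num = (p + 1.4) + (0.125) = p + 1.525.
T(p) = (0.25)/(p + 1.525)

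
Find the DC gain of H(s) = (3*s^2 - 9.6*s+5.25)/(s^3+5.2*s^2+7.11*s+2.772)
DC gain = H(0) = num(0)/den(0) = 5.25/2.772 = 1.894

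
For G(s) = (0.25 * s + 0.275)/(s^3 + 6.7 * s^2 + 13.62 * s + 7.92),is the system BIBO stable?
Denominator: s^3 + 6.7*s^2 + 13.62*s + 7.92 = (s + 3.3)(s + 2.4)(s + 1). Poles: -1, -2.4, -3.3. All Re(p)<0: Yes (stable)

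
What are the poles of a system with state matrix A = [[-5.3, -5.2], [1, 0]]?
Eigenvalues solve det(λI - A) = 0.
Characteristic polynomial: λ^2 + 5.3*λ + 5.2 = 0.
Factor: (λ + 1.3)(λ + 4) = 0.
Roots: -1.3, -4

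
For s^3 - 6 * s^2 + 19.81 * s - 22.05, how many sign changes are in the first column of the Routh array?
Routh array:
s^3: [1, 19.81]; s^2: [-6, -22.05]; s^1: [16.135]; s^0: [-22.05]
First column: [1, -6, 16.135, -22.05]. Sign changes = 3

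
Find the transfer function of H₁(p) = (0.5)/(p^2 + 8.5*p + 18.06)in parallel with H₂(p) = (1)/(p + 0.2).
Parallel: H = H₁ + H₂ = (n₁·d₂ + n₂·d₁)/(d₁·d₂).
n₁·d₂ = 0.5*p + 0.1. n₂·d₁ = p^2 + 8.5*p + 18.06. Sum = p^2 + 9*p + 18.16. d₁·d₂ = p^3 + 8.7*p^2 + 19.76*p + 3.612.
H(p) = (p^2 + 9*p + 18.16)/(p^3 + 8.7*p^2 + 19.76*p + 3.612)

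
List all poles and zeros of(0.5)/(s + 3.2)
Set denominator = 0: s + 3.2 = 0 → Poles: -3.2
Numerator is a nonzero constant (0.5) → Zeros: none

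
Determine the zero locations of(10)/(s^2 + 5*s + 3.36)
Numerator is a nonzero constant (10) → Zeros: none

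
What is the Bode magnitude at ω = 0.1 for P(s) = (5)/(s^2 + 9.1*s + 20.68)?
Substitute s = j*0.1: P(j0.1) = 0.241429 - 0.0106289j.
|P(j0.1)| = sqrt(Re² + Im²) = 0.2417.
20*log₁₀(0.2417) = -12.34 dB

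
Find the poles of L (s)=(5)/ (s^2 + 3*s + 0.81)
Set denominator = 0: s^2 + 3*s + 0.81 = (s + 2.7)(s + 0.3) = 0 → Poles: -0.3, -2.7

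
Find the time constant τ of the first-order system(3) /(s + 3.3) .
First-order system: τ = -1/pole. Pole = -3.3. τ = -1/(-3.3) = 0.303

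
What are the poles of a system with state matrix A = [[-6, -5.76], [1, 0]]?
Eigenvalues solve det(λI - A) = 0.
Characteristic polynomial: λ^2 + 6*λ + 5.76 = 0.
Factor: (λ + 1.2)(λ + 4.8) = 0.
Roots: -1.2, -4.8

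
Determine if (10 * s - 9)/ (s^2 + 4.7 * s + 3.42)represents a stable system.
Denominator: s^2 + 4.7*s + 3.42 = (s + 0.9)(s + 3.8). Poles: -0.9, -3.8. All Re(p)<0: Yes (stable)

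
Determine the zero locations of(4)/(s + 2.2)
Numerator is a nonzero constant (4) → Zeros: none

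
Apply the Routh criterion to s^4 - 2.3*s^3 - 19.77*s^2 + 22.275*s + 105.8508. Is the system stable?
Routh array:
s^4: [1, -19.77, 105.8508]; s^3: [-2.3, 22.275]; s^2: [-10.0852, 105.8508]; s^1: [-1.86497]; s^0: [105.8508]
First column: [1, -2.3, -10.0852, -1.86497, 105.8508]. Sign changes = 2.
No, unstable (2 RHP root(s))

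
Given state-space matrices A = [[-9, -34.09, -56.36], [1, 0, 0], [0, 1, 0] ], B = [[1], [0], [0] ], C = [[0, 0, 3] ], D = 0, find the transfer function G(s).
G(s) = C(sI - A)⁻¹B + D.
Characteristic polynomial det(sI - A) = s^3 + 9*s^2 + 34.09*s + 56.36.
Numerator from C·adj(sI-A)·B + D·det(sI-A) = 3.
G(s) = (3)/(s^3 + 9*s^2 + 34.09*s + 56.36)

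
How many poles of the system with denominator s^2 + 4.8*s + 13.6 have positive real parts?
Poles: -2.4 + 2.8j, -2.4 - 2.8j. RHP poles (Re>0): 0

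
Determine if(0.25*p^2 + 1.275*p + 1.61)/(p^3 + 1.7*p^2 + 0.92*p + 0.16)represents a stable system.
Denominator: p^3 + 1.7*p^2 + 0.92*p + 0.16 = (p + 0.4)(p + 0.5)(p + 0.8). Poles: -0.4, -0.5, -0.8. All Re(p)<0: Yes (stable)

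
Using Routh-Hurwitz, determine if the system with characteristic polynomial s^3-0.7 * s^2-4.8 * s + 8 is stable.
Routh array:
s^3: [1, -4.8]; s^2: [-0.7, 8]; s^1: [6.62857]; s^0: [8]
First column: [1, -0.7, 6.62857, 8]. Sign changes = 2.
No, unstable (2 RHP root(s))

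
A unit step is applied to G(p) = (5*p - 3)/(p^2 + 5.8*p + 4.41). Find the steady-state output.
FVT: lim_{t→∞} y(t) = lim_{p→0} p*Y(p) where Y(p) = G(p)/p.
= lim_{p→0} G(p) = G(0) = num(0)/den(0) = -3/4.41 = -0.6803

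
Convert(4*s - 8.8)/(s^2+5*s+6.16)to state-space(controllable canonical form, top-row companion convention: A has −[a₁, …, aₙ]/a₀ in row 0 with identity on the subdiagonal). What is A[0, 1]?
Reachable canonical form for den = s^2 + 5*s + 6.16: top row of A = -[a₁,a₂,...,aₙ]/a₀, ones on the subdiagonal, zeros elsewhere.
A = [[-5, -6.16], [1, 0]].
A[0,1] = -6.16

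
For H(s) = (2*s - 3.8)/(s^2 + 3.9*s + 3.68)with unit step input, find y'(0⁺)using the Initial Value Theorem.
IVT: y'(0⁺) = lim_{s→∞} s²·Y(s) = lim_{s→∞} s·H(s).
deg(num) = 1, deg(den) = 2, relative degree = 1, so s·H(s) → (leading num)/(leading den) = 2/1 = 2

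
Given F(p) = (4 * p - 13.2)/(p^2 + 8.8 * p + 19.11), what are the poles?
Set denominator = 0: p^2 + 8.8*p + 19.11 = (p + 3.9)(p + 4.9) = 0 → Poles: -3.9, -4.9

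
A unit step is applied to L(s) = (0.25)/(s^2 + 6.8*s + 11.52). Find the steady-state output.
FVT: lim_{t→∞} y(t) = lim_{s→0} s*Y(s) where Y(s) = L(s)/s.
= lim_{s→0} L(s) = L(0) = num(0)/den(0) = 0.25/11.52 = 0.0217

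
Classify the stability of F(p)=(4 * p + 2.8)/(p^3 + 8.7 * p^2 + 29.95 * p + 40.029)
Denominator: p^3 + 8.7*p^2 + 29.95*p + 40.029 = (p + 3.3)(p^2 + 5.4*p + 12.13). Poles: -2.7 + 2.2j, -2.7 - 2.2j, -3.3. Stable (all poles in LHP)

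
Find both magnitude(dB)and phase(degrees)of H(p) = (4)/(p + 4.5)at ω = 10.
Substitute p = j*10: H(j10) = 0.149688 - 0.33264j.
|H| = 20*log₁₀(sqrt(Re²+Im²)) = -8.76 dB.
∠H = atan2(Im, Re) = -65.77°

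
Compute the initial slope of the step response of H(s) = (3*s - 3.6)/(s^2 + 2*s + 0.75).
IVT: y'(0⁺) = lim_{s→∞} s²·Y(s) = lim_{s→∞} s·H(s).
deg(num) = 1, deg(den) = 2, relative degree = 1, so s·H(s) → (leading num)/(leading den) = 3/1 = 3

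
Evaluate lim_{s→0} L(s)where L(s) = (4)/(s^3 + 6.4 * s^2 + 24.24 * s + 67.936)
DC gain = L(0) = num(0)/den(0) = 4/67.936 = 0.05888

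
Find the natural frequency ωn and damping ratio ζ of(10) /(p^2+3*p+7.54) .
Underdamped: complex pole -1.5 + 2.3j. ωn = |pole| = 2.746, ζ = -Re(pole)/ωn = 0.5463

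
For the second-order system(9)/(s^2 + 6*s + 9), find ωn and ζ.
Standard form: ωn²/(s²+2ζωn·s+ωn²).
const=9=ωn² → ωn=3, s coeff=6=2ζωn → ζ=1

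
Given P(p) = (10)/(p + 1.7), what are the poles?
Set denominator = 0: p + 1.7 = 0 → Poles: -1.7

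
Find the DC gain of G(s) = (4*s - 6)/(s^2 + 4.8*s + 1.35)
DC gain = G(0) = num(0)/den(0) = -6/1.35 = -4.444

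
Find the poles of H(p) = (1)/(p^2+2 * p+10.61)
Set denominator = 0: p^2 + 2*p + 10.61 = 0 → Poles: -1 + 3.1j, -1 - 3.1j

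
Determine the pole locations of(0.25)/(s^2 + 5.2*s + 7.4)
Set denominator = 0: s^2 + 5.2*s + 7.4 = 0 → Poles: -2.6 + 0.8j, -2.6 - 0.8j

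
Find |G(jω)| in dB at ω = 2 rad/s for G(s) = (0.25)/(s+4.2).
Substitute s = j*2: G(j2) = 0.0485213 - 0.0231054j.
|G(j2)| = sqrt(Re² + Im²) = 0.05374.
20*log₁₀(0.05374) = -25.39 dB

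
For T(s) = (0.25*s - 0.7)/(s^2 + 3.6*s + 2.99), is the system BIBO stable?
Denominator: s^2 + 3.6*s + 2.99 = (s + 1.3)(s + 2.3). Poles: -1.3, -2.3. All Re(p)<0: Yes (stable)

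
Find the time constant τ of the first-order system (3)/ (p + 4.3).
First-order system: τ = -1/pole. Pole = -4.3. τ = -1/(-4.3) = 0.2326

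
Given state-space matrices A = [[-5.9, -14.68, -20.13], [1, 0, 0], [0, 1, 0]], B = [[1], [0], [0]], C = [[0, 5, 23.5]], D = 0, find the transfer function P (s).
P(s) = C(sI - A)⁻¹B + D.
Characteristic polynomial det(sI - A) = s^3 + 5.9*s^2 + 14.68*s + 20.13.
Numerator from C·adj(sI-A)·B + D·det(sI-A) = 5*s + 23.5.
P(s) = (5*s + 23.5)/(s^3 + 5.9*s^2 + 14.68*s + 20.13)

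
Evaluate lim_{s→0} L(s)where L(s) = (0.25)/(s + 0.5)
DC gain = L(0) = num(0)/den(0) = 0.25/0.5 = 0.5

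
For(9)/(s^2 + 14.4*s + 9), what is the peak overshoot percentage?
Standard form: ωn²/(s²+2ζωn·s+ωn²) → ωn = 3, ζ = 2.4.
ζ ≥ 1, so the response is non-oscillatory: peak overshoot = 0%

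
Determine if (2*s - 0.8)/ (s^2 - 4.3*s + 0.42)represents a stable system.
Denominator: s^2 - 4.3*s + 0.42 = (s - 0.1)(s - 4.2). Poles: 0.1, 4.2. All Re(p)<0: No (unstable)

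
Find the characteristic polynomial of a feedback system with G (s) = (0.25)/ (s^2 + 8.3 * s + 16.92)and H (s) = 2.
Characteristic poly = G_den * H_den + G_num * H_num = (s^2 + 8.3*s + 16.92) + (0.5) = s^2 + 8.3*s + 17.42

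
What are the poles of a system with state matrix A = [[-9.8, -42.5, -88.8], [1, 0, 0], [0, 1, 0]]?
Eigenvalues solve det(λI - A) = 0.
Characteristic polynomial: λ^3 + 9.8*λ^2 + 42.5*λ + 88.8 = 0.
Factor: (λ + 4.8)(λ^2 + 5*λ + 18.5) = 0.
Roots: -2.5 + 3.5j, -2.5 - 3.5j, -4.8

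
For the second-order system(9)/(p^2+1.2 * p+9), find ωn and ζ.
Standard form: ωn²/(p²+2ζωn·p+ωn²).
const=9=ωn² → ωn=3, p coeff=1.2=2ζωn → ζ=0.2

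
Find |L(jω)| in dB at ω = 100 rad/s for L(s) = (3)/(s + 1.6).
Substitute s = j*100: L(j100) = 0.000479877 - 0.0299923j.
|L(j100)| = sqrt(Re² + Im²) = 0.03.
20*log₁₀(0.03) = -30.46 dB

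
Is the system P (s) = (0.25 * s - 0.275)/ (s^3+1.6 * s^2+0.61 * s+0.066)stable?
Denominator: s^3 + 1.6*s^2 + 0.61*s + 0.066 = (s + 0.3)(s + 1.1)(s + 0.2). Poles: -0.2, -0.3, -1.1. All Re(p)<0: Yes (stable)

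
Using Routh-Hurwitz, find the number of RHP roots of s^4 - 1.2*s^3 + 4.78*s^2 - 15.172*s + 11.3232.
Routh array:
s^4: [1, 4.78, 11.3232]; s^3: [-1.2, -15.172]; s^2: [-7.86333, 11.3232]; s^1: [-16.9]; s^0: [11.3232]
First column: [1, -1.2, -7.86333, -16.9, 11.3232]. Sign changes = RHP roots = 2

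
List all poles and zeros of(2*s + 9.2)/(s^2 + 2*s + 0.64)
Set denominator = 0: s^2 + 2*s + 0.64 = (s + 0.4)(s + 1.6) = 0 → Poles: -0.4, -1.6
Set numerator = 0: 2*s + 9.2 = 0 → Zeros: -4.6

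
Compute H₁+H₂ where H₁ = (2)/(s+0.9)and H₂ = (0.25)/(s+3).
Parallel: H = H₁ + H₂ = (n₁·d₂ + n₂·d₁)/(d₁·d₂).
n₁·d₂ = 2*s + 6. n₂·d₁ = 0.25*s + 0.225. Sum = 2.25*s + 6.225. d₁·d₂ = s^2 + 3.9*s + 2.7.
H(s) = (2.25*s + 6.225)/(s^2 + 3.9*s + 2.7)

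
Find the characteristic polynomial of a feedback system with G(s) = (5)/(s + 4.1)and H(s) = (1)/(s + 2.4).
Characteristic poly = G_den * H_den + G_num * H_num = (s^2 + 6.5*s + 9.84) + (5) = s^2 + 6.5*s + 14.84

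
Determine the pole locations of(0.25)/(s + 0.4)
Set denominator = 0: s + 0.4 = 0 → Poles: -0.4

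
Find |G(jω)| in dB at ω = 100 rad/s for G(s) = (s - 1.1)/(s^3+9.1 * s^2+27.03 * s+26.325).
Substitute s = j*100: G(j100) = -9.93438e-05 - 1.01651e-05j.
|G(j100)| = sqrt(Re² + Im²) = 9.986e-05.
20*log₁₀(9.986e-05) = -80.01 dB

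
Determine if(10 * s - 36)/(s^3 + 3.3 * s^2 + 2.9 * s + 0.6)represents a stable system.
Denominator: s^3 + 3.3*s^2 + 2.9*s + 0.6 = (s + 1)(s + 0.3)(s + 2). Poles: -0.3, -1, -2. All Re(p)<0: Yes (stable)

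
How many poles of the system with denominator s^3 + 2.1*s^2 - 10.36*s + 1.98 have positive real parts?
s^3 + 2.1*s^2 - 10.36*s + 1.98 = (s - 2.2)(s + 4.5)(s - 0.2). Poles: -4.5, 0.2, 2.2. RHP poles (Re>0): 2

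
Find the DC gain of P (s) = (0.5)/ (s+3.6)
DC gain = P(0) = num(0)/den(0) = 0.5/3.6 = 0.1389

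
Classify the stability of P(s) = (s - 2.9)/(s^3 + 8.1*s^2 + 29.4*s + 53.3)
Denominator: s^3 + 8.1*s^2 + 29.4*s + 53.3 = (s + 4.1)(s^2 + 4*s + 13). Poles: -2 + 3j, -2 - 3j, -4.1. Stable (all poles in LHP)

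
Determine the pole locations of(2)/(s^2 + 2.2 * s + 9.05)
Set denominator = 0: s^2 + 2.2*s + 9.05 = 0 → Poles: -1.1 + 2.8j, -1.1 - 2.8j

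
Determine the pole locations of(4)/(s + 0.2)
Set denominator = 0: s + 0.2 = 0 → Poles: -0.2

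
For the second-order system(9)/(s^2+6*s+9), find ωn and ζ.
Standard form: ωn²/(s²+2ζωn·s+ωn²).
const=9=ωn² → ωn=3, s coeff=6=2ζωn → ζ=1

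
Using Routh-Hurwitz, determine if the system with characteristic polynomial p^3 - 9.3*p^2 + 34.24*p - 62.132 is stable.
Routh array:
p^3: [1, 34.24]; p^2: [-9.3, -62.132]; p^1: [27.5591]; p^0: [-62.132]
First column: [1, -9.3, 27.5591, -62.132]. Sign changes = 3.
No, unstable (3 RHP root(s))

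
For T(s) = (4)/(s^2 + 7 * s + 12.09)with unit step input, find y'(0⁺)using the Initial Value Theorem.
IVT: y'(0⁺) = lim_{s→∞} s²·Y(s) = lim_{s→∞} s·T(s).
deg(num) = 0, deg(den) = 2, relative degree = 2 ≥ 2, so s·T(s) → 0. Initial slope = 0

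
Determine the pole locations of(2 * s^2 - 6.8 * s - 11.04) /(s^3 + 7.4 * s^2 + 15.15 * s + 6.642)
Set denominator = 0: s^3 + 7.4*s^2 + 15.15*s + 6.642 = (s + 4.1)(s + 2.7)(s + 0.6) = 0 → Poles: -0.6, -2.7, -4.1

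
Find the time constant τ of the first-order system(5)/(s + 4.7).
First-order system: τ = -1/pole. Pole = -4.7. τ = -1/(-4.7) = 0.2128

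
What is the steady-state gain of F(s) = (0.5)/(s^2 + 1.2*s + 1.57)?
DC gain = F(0) = num(0)/den(0) = 0.5/1.57 = 0.3185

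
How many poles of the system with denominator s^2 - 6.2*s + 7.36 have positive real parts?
s^2 - 6.2*s + 7.36 = (s - 4.6)(s - 1.6). Poles: 1.6, 4.6. RHP poles (Re>0): 2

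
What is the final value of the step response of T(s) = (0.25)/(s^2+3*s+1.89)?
FVT: lim_{t→∞} y(t) = lim_{s→0} s*Y(s) where Y(s) = T(s)/s.
= lim_{s→0} T(s) = T(0) = num(0)/den(0) = 0.25/1.89 = 0.1323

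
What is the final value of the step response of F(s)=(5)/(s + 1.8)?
FVT: lim_{t→∞} y(t) = lim_{s→0} s*Y(s) where Y(s) = F(s)/s.
= lim_{s→0} F(s) = F(0) = num(0)/den(0) = 5/1.8 = 2.778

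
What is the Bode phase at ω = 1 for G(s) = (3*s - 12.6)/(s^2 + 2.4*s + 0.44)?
Substitute s = j*1: G(j1) = 2.34721 + 4.70232j.
∠G(j1) = atan2(Im, Re) = atan2(4.70232, 2.34721) = 63.47°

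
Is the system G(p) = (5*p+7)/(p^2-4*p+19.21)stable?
Denominator: p^2 - 4*p + 19.21. Poles: 2 + 3.9j, 2 - 3.9j. All Re(p)<0: No (unstable)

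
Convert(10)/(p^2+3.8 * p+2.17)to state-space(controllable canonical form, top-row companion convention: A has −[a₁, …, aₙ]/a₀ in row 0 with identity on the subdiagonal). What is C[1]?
Reachable canonical form: C = numerator coefficients (right-aligned, zero-padded to length n).
num = 10, C = [[0, 10]].
C[1] = 10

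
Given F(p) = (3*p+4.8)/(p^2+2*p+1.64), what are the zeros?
Set numerator = 0: 3*p + 4.8 = 0 → Zeros: -1.6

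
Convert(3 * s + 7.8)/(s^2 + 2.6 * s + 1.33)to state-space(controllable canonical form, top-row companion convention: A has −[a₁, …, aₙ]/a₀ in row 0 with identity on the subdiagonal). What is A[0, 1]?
Reachable canonical form for den = s^2 + 2.6*s + 1.33: top row of A = -[a₁,a₂,...,aₙ]/a₀, ones on the subdiagonal, zeros elsewhere.
A = [[-2.6, -1.33], [1, 0]].
A[0,1] = -1.33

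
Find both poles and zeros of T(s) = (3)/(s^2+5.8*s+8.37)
Set denominator = 0: s^2 + 5.8*s + 8.37 = (s + 2.7)(s + 3.1) = 0 → Poles: -2.7, -3.1
Numerator is a nonzero constant (3) → Zeros: none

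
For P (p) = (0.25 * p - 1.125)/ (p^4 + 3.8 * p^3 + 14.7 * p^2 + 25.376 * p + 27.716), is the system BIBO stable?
Denominator: p^4 + 3.8*p^3 + 14.7*p^2 + 25.376*p + 27.716 = (p^2 + 1.2*p + 8.2)(p^2 + 2.6*p + 3.38). Poles: -0.6 + 2.8j, -0.6 - 2.8j, -1.3 + 1.3j, -1.3 - 1.3j. All Re(p)<0: Yes (stable)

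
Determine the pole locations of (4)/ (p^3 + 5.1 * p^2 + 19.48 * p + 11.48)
Set denominator = 0: p^3 + 5.1*p^2 + 19.48*p + 11.48 = (p + 0.7)(p^2 + 4.4*p + 16.4) = 0 → Poles: -0.7, -2.2 + 3.4j, -2.2 - 3.4j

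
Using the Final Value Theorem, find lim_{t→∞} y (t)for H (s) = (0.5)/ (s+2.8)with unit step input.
FVT: lim_{t→∞} y(t) = lim_{s→0} s*Y(s) where Y(s) = H(s)/s.
= lim_{s→0} H(s) = H(0) = num(0)/den(0) = 0.5/2.8 = 0.1786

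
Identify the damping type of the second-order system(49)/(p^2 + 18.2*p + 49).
Standard form: ωn²/(p²+2ζωn·p+ωn²) gives ωn=7, ζ=1.3.
Overdamped (ζ = 1.3 > 1)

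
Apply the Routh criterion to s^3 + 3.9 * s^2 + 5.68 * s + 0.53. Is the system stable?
Routh array:
s^3: [1, 5.68]; s^2: [3.9, 0.53]; s^1: [5.5441]; s^0: [0.53]
First column: [1, 3.9, 5.5441, 0.53]. Sign changes = 0.
Yes, stable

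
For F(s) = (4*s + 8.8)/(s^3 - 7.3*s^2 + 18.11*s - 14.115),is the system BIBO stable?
Denominator: s^3 - 7.3*s^2 + 18.11*s - 14.115 = (s - 1.5)(s^2 - 5.8*s + 9.41). Poles: 1.5, 2.9 + 1j, 2.9 - 1j. All Re(p)<0: No (unstable)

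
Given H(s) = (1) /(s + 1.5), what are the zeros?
Numerator is a nonzero constant (1) → Zeros: none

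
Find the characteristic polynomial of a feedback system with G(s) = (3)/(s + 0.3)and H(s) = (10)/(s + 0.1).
Characteristic poly = G_den * H_den + G_num * H_num = (s^2 + 0.4*s + 0.03) + (30) = s^2 + 0.4*s + 30.03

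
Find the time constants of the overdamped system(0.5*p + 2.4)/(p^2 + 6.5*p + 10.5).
Overdamped: real poles at -3, -3.5. τ = -1/pole → τ₁ = 0.3333, τ₂ = 0.2857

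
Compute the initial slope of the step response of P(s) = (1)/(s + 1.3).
IVT: y'(0⁺) = lim_{s→∞} s²·Y(s) = lim_{s→∞} s·P(s).
deg(num) = 0, deg(den) = 1, relative degree = 1, so s·P(s) → (leading num)/(leading den) = 1/1 = 1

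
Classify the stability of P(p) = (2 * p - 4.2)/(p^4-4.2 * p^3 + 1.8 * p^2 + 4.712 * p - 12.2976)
Denominator: p^4 - 4.2*p^3 + 1.8*p^2 + 4.712*p - 12.2976 = (p - 3.6)(p + 1.4)(p^2 - 2*p + 2.44). Poles: -1.4, 1 + 1.2j, 1 - 1.2j, 3.6. Unstable (3 pole(s) in RHP)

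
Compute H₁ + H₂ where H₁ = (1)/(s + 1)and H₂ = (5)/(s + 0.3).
Parallel: H = H₁ + H₂ = (n₁·d₂ + n₂·d₁)/(d₁·d₂).
n₁·d₂ = s + 0.3. n₂·d₁ = 5*s + 5. Sum = 6*s + 5.3. d₁·d₂ = s^2 + 1.3*s + 0.3.
H(s) = (6*s + 5.3)/(s^2 + 1.3*s + 0.3)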